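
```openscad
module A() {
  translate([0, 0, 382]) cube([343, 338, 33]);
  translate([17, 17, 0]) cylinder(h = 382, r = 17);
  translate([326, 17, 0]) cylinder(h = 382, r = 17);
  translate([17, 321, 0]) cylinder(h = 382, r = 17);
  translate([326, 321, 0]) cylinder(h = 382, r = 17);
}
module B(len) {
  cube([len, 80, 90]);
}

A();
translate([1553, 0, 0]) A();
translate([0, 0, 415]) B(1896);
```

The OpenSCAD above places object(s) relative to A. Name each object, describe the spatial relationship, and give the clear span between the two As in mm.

A is a stool. B is a beam. A beam spans the tops of two stools. The clear span between the two stools is 1210 mm.

Second stool starts at x = 1553; first ends at x = 343; clear span = 1553 − 343 = 1210 mm.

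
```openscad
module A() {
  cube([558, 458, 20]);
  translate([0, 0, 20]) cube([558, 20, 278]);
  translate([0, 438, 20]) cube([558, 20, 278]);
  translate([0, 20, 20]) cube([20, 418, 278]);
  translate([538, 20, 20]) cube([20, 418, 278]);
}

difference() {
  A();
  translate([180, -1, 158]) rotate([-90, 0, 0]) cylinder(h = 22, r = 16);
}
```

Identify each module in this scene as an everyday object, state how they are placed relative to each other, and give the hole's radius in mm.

A is an open box. The open box has a circular hole through its front wall. The hole's radius is 16 mm.

The subtracted cylinder has r = 16 mm.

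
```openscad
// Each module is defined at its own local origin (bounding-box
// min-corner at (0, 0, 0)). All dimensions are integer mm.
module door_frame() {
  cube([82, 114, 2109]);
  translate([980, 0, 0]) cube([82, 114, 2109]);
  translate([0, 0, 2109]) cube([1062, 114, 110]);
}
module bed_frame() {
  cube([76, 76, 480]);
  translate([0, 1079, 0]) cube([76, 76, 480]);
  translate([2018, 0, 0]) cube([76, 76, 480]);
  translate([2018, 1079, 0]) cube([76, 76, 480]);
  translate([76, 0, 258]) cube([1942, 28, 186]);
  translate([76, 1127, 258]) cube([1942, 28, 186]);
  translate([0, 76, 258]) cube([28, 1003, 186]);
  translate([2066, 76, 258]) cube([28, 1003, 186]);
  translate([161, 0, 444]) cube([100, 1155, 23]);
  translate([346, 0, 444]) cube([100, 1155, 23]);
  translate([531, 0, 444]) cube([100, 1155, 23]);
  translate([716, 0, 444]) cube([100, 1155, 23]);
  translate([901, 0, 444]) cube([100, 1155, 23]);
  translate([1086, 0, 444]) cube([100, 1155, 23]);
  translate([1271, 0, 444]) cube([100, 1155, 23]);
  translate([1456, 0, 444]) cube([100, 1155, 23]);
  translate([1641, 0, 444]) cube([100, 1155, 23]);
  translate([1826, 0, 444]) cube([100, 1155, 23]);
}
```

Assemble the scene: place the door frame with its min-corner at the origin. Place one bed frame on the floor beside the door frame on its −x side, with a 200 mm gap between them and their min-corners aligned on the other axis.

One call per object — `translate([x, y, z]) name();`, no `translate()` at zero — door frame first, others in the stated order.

door_frame();
translate([-2294, 0, 0]) bed_frame();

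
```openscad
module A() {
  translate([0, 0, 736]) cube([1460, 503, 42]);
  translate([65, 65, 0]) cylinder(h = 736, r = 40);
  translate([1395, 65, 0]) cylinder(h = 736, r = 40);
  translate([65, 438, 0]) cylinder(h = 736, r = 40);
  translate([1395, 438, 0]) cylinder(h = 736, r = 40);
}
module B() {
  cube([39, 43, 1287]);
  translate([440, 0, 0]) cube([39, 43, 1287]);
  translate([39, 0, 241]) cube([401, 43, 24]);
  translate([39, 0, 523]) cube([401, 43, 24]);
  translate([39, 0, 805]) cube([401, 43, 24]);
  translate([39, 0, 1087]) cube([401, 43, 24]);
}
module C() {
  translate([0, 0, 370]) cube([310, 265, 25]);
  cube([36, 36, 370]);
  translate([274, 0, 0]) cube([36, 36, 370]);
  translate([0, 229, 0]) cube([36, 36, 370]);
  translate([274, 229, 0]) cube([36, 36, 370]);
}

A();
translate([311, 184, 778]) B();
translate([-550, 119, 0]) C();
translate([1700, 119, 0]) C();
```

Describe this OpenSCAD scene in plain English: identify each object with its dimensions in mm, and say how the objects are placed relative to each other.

A is a table: top 1460 mm (x) × 503 mm (y), 42 mm thick, upper face at z = 778 mm, on four round legs of 80 mm diameter, each leg's bounding box inset 25 mm from the nearest pair of top edges, running from z = 0 to the bottom of the top.

B is a straight ladder. Two 39×43 mm vertical rails, 1287 mm tall, stand 479 mm apart (outside-to-outside) with their front faces coplanar on the −y side. 4 rungs, each 43 mm deep and 24 mm tall, span between the inner faces of the rails, front faces flush with the rails. The lowest rung's underside is at z = 241 mm and rungs are spaced 282 mm apart (underside to underside).

C is a four-legged stool. The seat is a 310×265×25 mm slab whose top surface is at z = 395 mm; four square legs, each 36×36 mm in cross-section, run from the floor (z = 0) to the underside of the seat, each flush with a corner of the seat.

The ladder is on top of the table. Two stools sit around the table at the −x, +x sides.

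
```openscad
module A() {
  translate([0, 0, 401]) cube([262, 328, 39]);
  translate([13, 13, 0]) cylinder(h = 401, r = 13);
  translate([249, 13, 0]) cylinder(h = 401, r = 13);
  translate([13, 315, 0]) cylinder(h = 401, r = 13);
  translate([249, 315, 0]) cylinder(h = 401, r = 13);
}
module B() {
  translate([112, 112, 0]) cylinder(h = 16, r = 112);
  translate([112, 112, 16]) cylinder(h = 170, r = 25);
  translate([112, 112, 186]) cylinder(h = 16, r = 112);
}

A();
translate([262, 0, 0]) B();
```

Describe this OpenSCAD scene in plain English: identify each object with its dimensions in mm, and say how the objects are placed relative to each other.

A is a simple wooden stool: a rectangular seat 262 mm (x) by 328 mm (y), 39 mm thick, top face at z = 440 mm, on four round legs, each 26 mm in diameter. The legs rest on z = 0, each leg's axis is inset half a diameter from the nearest pair of seat edges (so the leg's bounding box is flush with the corner).

B is a spool: two coaxial disc flanges of radius 112 mm and thickness 16 mm, joined by a core cylinder of radius 25 mm and height 170 mm. The lower flange rests on z = 0 and the three cylinders share a vertical axis.

The spool is against the stool's +x side, with their −y faces flush.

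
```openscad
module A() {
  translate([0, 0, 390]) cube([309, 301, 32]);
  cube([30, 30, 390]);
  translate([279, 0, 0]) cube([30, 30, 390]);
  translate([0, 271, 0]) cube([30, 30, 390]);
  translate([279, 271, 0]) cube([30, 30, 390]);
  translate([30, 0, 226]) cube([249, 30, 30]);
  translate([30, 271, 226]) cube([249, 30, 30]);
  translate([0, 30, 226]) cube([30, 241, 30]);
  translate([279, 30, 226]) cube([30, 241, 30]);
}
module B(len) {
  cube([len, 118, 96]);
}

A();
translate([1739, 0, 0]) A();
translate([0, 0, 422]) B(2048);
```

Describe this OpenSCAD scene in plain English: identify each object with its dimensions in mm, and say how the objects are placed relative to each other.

A is a four-legged stool. The seat is a 309×301×32 mm slab whose top surface is at z = 422 mm; four square legs, each 30×30 mm in cross-section, run from the floor (z = 0) to the underside of the seat, each flush with a corner of the seat. Four stretchers, 30 mm wide and 30 mm tall, connect adjacent legs with their undersides at z = 226 mm, each running between the inner faces of the legs it joins and aligned with the legs' outer faces on the other axis.

B is a rectangular beam 2048 mm long (x), 118 mm deep (y), 96 mm thick (z).

The beam spans the tops of two stools placed 1430 mm apart, resting at z = 422 mm.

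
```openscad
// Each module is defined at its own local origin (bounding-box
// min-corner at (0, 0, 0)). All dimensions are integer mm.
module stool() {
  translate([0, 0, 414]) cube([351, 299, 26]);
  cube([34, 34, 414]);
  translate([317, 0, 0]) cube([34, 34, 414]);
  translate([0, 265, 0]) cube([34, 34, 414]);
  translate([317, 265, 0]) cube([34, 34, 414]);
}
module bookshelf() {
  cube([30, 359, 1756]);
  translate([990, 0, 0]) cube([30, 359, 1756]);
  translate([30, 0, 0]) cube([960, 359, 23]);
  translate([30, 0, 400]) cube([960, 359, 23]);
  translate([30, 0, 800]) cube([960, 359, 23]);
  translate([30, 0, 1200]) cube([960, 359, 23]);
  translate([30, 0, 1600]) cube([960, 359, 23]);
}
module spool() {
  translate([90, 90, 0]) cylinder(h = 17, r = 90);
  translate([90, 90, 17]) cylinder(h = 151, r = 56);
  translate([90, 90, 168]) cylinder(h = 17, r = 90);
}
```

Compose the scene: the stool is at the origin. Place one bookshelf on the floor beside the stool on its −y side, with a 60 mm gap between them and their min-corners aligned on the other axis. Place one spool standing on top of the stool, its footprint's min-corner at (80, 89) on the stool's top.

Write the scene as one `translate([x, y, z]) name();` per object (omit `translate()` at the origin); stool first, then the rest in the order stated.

stool();
translate([0, -419, 0]) bookshelf();
translate([80, 89, 440]) spool();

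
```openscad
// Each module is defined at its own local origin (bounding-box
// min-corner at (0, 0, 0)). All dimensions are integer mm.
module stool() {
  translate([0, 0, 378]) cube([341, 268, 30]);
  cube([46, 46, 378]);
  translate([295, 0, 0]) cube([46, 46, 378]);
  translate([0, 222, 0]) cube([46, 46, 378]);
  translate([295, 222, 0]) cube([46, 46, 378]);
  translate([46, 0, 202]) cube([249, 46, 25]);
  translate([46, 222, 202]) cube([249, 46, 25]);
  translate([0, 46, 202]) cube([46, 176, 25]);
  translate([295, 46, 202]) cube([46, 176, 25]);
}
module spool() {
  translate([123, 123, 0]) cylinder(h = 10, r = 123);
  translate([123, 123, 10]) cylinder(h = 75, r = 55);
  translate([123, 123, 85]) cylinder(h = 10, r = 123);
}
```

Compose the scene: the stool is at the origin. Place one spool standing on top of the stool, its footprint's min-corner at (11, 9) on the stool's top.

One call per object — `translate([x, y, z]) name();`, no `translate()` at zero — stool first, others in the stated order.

stool();
translate([11, 9, 408]) spool();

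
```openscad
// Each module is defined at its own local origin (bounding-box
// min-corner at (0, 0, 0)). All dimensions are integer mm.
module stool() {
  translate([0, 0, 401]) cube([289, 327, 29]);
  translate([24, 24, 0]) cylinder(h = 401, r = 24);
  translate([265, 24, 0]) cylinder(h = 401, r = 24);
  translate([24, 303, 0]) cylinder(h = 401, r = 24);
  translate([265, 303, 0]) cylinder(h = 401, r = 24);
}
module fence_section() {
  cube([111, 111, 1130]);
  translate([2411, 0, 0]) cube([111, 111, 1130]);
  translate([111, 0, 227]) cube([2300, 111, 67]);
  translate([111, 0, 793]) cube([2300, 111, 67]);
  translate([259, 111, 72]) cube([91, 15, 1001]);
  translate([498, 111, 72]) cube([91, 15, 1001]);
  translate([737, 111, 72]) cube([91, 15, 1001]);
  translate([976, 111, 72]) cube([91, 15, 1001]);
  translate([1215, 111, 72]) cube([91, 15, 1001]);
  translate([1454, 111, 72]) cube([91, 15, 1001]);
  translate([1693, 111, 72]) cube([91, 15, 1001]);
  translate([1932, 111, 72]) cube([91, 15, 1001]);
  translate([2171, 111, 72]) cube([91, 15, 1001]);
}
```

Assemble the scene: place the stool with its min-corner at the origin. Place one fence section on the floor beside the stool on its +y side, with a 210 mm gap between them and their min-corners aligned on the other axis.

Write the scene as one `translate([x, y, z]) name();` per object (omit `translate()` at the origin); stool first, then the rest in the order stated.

stool();
translate([0, 537, 0]) fence_section();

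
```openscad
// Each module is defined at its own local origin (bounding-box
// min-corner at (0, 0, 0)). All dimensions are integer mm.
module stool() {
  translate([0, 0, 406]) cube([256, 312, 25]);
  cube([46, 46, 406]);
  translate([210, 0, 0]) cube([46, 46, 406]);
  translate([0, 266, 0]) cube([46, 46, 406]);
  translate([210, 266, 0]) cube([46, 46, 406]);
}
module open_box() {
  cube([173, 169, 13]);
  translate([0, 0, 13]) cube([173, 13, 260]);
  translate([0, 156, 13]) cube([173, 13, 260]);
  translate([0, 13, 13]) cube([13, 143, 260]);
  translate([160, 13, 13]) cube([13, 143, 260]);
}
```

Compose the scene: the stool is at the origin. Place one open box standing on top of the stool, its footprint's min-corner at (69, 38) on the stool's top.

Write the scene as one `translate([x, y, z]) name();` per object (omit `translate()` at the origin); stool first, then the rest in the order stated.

stool();
translate([69, 38, 431]) open_box();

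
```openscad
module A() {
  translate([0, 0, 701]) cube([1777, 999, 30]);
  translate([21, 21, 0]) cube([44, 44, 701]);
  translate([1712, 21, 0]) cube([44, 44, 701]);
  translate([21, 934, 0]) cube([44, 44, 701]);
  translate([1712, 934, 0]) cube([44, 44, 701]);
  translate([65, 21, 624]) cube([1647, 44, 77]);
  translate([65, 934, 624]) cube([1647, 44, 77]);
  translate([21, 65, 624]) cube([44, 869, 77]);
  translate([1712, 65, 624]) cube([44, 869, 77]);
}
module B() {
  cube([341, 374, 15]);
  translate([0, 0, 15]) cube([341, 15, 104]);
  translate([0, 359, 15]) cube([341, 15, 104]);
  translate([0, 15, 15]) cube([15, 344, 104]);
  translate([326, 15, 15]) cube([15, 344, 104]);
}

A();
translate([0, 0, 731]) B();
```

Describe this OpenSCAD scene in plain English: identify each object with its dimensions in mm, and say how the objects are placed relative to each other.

A is a table with a 1777×999 mm rectangular top, 30 mm thick, top surface at z = 731 mm, supported by four 44×44 mm square legs, each inset 21 mm from the nearest pair of top edges, running from the floor. Four apron rails, 44 mm thick and 77 mm tall, run between adjacent legs with their top edges flush with the underside of the top and their outer faces flush with the legs' outer faces.

B is an open storage box with external size 341×374×119 mm and wall thickness 15 mm (the base is also 15 mm thick). The base covers the whole footprint; the four walls stand on the base, with the y-facing walls full-width and the x-facing walls fitting between their inner faces.

The open box is on top of the table.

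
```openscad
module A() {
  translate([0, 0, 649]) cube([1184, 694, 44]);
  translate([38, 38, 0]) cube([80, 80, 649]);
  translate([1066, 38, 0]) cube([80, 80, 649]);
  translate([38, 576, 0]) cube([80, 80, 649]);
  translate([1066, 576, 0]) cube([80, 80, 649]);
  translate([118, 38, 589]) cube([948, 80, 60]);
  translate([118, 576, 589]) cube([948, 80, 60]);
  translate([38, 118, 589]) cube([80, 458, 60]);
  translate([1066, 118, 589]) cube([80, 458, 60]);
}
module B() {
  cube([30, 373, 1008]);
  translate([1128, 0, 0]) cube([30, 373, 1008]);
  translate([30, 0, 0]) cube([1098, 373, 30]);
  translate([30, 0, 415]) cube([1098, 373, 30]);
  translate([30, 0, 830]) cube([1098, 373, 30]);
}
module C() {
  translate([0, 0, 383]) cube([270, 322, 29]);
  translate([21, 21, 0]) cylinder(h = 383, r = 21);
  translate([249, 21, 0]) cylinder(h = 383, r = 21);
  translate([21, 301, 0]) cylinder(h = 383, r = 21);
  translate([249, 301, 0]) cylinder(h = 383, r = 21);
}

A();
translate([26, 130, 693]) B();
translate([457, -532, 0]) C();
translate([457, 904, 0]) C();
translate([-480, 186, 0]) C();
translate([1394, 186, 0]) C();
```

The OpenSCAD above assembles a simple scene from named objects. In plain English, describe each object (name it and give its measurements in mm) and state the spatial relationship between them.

A is a rectangular dining table. The top is 1184×694×44 mm with its upper surface at z = 693 mm. It stands on four 80×80 mm square legs, each inset 38 mm from the nearest pair of top edges, running from the floor to the underside of the top. Four apron rails, 80 mm thick and 60 mm tall, run between adjacent legs with their top edges flush with the underside of the top and their outer faces flush with the legs' outer faces.

B is an open bookshelf. Two side panels, each 30 mm thick, 373 mm deep and 1008 mm tall, stand 1158 mm apart (outside-to-outside). Between them sit 3 shelves, each 30 mm thick and 373 mm deep, spanning the full gap between the sides. The bottom shelf rests on the floor (its underside at z = 0) and the clear gap between one shelf's top and the next shelf's underside is 385 mm.

C is a four-legged stool. The seat is 270×322 mm, 29 mm thick, top at z = 412 mm. It stands on four round legs, each 42 mm in diameter, from z = 0 to the seat underside, each leg's axis is inset half a diameter from the nearest pair of seat edges (so the leg's bounding box is flush with the corner).

The bookshelf is on top of the table. Four stools sit around the table at the −y, +y, −x, +x sides.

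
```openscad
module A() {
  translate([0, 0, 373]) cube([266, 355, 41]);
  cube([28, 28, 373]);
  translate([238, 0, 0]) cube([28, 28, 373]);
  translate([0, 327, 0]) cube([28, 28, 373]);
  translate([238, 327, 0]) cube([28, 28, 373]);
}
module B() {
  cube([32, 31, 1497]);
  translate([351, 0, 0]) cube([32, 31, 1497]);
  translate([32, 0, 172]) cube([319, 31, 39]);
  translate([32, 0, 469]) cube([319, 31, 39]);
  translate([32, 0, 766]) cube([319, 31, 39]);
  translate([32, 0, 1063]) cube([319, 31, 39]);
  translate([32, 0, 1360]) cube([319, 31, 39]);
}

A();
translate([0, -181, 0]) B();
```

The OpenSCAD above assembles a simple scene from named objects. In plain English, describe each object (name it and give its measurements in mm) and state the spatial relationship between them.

A is a four-legged stool. The seat is 266×355 mm, 41 mm thick, top at z = 414 mm. It stands on four square legs, each 28×28 mm in cross-section, from z = 0 to the seat underside, each flush with a corner of the seat.

B is a straight ladder. Two 32×31 mm vertical rails, 1497 mm tall, stand 383 mm apart (outside-to-outside) with their front faces coplanar on the −y side. 5 rungs, each 31 mm deep and 39 mm tall, span between the inner faces of the rails, front faces flush with the rails. The lowest rung's underside is at z = 172 mm and rungs are spaced 297 mm apart (underside to underside).

The ladder is on the floor beside the stool on its −y side.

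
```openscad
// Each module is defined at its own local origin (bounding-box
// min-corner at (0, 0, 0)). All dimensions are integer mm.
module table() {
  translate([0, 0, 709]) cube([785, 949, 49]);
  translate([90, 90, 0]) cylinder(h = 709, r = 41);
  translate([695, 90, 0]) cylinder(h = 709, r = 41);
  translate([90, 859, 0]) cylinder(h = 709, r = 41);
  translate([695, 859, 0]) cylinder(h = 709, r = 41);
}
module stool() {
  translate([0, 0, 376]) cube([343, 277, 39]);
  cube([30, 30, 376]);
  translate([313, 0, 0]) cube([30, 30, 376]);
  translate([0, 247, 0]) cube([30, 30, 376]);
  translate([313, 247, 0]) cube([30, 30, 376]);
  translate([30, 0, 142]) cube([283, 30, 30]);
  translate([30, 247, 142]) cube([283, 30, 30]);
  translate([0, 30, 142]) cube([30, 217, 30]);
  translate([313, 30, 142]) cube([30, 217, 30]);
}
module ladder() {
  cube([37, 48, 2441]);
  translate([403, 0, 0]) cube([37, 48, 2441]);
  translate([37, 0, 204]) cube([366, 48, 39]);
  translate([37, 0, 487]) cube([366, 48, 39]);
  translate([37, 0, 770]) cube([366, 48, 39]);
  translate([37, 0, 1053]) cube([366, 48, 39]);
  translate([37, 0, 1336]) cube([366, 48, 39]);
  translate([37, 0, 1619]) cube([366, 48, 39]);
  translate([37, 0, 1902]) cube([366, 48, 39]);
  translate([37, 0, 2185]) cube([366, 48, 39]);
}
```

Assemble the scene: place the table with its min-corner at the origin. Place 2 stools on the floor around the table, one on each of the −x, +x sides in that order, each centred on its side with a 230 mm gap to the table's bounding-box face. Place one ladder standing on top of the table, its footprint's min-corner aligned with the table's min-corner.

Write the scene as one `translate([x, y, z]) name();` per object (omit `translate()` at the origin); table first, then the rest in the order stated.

table();
translate([-573, 336, 0]) stool();
translate([1015, 336, 0]) stool();
translate([0, 0, 758]) ladder();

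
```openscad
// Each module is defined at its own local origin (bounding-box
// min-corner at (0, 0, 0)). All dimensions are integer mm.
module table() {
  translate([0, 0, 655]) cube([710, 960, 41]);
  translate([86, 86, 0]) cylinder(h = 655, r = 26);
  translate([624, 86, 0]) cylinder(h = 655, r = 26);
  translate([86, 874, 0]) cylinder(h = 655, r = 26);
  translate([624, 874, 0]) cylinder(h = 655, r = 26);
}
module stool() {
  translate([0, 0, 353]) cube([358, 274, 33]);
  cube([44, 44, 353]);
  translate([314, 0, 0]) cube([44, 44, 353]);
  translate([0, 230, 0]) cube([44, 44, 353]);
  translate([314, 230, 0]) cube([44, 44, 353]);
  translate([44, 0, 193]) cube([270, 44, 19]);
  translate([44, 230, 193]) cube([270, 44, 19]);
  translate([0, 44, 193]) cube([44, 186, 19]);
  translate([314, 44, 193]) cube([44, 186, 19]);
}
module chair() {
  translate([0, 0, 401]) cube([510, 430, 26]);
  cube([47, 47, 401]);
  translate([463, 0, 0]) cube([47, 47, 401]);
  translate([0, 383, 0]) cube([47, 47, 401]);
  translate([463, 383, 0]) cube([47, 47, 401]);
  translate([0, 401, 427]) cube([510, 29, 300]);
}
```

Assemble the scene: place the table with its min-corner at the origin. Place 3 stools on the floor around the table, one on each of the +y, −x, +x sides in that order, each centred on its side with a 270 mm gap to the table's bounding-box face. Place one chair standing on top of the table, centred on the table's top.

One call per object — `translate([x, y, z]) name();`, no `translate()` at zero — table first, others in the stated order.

table();
translate([176, 1230, 0]) stool();
translate([-628, 343, 0]) stool();
translate([980, 343, 0]) stool();
translate([100, 265, 696]) chair();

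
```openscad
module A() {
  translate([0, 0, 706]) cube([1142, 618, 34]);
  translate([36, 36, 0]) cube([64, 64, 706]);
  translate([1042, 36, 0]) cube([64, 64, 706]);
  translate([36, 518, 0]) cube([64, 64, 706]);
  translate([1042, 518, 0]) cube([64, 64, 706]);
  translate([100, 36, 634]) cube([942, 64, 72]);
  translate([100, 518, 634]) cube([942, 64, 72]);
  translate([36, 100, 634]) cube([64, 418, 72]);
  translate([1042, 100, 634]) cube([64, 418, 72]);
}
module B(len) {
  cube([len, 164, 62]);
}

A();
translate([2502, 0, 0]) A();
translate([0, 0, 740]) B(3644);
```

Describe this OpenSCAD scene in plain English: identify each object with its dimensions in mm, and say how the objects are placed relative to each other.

A is a rectangular dining table. The top is 1142×618×34 mm with its upper surface at z = 740 mm. It stands on four 64×64 mm square legs, each inset 36 mm from the nearest pair of top edges, running from the floor to the underside of the top. Four apron rails, 64 mm thick and 72 mm tall, run between adjacent legs with their top edges flush with the underside of the top and their outer faces flush with the legs' outer faces.

B is a rectangular beam 3644 mm long (x), 164 mm deep (y), 62 mm thick (z).

The beam spans the tops of two tables placed 1360 mm apart, resting at z = 740 mm.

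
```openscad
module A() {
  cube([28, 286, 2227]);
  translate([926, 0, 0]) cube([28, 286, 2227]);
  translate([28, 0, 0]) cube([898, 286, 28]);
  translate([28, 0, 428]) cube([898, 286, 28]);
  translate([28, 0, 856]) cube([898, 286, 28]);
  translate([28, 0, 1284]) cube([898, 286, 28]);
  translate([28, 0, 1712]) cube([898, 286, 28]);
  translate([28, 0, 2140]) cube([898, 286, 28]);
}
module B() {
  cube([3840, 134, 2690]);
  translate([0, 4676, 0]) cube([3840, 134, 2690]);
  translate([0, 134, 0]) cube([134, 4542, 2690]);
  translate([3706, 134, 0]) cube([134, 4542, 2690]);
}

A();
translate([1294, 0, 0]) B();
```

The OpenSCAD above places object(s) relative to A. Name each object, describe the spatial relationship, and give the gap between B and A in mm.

The house frame's nearest face is 340 mm from the bookshelf's +x face.

A is a bookshelf. B is a house frame. The house frame is on the floor beside the bookshelf on its +x side. The gap between the house frame and the bookshelf is 340 mm.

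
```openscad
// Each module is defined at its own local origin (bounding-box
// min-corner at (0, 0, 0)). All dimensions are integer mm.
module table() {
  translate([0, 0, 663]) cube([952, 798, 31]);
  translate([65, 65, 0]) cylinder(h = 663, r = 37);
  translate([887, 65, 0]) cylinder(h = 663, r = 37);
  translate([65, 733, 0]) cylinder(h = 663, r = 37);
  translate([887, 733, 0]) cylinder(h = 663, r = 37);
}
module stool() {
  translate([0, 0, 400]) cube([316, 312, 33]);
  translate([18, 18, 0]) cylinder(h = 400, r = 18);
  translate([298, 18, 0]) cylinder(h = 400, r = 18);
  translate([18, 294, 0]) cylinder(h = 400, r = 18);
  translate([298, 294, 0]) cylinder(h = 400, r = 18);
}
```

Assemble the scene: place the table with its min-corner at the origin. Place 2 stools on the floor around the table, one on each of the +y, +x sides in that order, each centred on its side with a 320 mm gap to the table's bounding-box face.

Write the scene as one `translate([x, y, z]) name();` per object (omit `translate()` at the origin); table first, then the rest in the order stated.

table();
translate([318, 1118, 0]) stool();
translate([1272, 243, 0]) stool();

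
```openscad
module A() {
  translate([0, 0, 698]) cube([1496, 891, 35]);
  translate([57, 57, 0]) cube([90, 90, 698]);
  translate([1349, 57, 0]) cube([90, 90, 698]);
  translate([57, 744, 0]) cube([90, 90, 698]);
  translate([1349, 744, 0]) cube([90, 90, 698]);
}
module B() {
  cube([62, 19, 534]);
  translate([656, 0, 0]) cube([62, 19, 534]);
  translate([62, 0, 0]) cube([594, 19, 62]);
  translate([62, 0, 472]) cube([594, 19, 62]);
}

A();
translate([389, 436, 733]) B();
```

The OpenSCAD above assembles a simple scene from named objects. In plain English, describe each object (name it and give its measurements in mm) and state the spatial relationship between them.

A is a table: top 1496 mm (x) × 891 mm (y), 35 mm thick, upper face at z = 733 mm, on four 90×90 mm square legs, each inset 57 mm from the nearest pair of top edges, running from z = 0 to the bottom of the top.

B is a rectangular picture frame lying in the x–z plane (depth along y). The opening is 594 mm wide (x) by 410 mm tall (z), surrounded by a border 62 mm wide on all four sides. The frame is 19 mm deep and is made of two full-height vertical stiles with two horizontal rails fitted between them.

The picture frame is on top of the table, centred.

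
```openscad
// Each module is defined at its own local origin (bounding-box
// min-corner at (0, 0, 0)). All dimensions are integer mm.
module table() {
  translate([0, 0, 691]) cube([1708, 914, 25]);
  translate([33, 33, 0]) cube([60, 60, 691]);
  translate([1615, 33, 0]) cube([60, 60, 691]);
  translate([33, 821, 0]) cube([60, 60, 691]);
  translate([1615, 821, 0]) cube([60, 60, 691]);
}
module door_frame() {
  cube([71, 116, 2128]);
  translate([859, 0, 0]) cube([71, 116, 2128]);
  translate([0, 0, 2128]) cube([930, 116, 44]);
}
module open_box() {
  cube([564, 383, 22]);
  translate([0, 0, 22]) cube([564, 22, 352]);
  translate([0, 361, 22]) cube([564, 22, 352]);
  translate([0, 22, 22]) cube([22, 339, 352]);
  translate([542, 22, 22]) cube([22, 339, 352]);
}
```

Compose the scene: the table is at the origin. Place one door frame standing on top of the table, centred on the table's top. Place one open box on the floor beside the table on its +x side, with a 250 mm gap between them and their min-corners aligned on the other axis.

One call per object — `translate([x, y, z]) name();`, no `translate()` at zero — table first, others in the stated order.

table();
translate([389, 399, 716]) door_frame();
translate([1958, 0, 0]) open_box();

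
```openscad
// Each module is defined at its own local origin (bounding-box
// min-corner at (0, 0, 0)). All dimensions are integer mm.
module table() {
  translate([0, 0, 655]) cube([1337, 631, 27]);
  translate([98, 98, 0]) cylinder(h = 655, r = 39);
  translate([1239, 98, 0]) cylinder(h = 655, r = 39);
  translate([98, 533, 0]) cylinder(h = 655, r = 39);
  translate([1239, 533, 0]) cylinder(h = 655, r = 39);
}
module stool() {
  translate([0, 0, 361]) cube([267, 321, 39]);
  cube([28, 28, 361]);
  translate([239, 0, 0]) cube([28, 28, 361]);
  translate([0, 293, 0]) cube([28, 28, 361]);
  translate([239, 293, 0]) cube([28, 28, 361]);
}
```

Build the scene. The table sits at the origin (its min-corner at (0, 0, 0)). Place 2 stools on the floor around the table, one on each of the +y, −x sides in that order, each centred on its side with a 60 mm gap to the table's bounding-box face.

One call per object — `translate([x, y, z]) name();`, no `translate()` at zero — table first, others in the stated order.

table();
translate([535, 691, 0]) stool();
translate([-327, 155, 0]) stool();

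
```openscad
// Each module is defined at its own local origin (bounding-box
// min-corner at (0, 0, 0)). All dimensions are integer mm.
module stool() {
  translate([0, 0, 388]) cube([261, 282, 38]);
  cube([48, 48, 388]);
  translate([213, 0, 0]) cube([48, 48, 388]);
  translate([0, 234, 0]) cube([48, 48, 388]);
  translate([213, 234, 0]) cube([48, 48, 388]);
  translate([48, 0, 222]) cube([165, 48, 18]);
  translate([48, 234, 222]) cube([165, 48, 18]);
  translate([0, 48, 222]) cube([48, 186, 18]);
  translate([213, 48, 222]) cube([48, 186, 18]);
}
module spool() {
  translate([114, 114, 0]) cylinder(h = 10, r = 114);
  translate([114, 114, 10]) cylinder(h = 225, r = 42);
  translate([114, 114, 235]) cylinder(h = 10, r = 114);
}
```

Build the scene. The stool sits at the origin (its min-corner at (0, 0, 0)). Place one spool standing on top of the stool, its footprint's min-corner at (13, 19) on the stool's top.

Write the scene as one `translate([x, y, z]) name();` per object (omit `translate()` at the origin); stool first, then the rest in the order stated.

stool();
translate([13, 19, 426]) spool();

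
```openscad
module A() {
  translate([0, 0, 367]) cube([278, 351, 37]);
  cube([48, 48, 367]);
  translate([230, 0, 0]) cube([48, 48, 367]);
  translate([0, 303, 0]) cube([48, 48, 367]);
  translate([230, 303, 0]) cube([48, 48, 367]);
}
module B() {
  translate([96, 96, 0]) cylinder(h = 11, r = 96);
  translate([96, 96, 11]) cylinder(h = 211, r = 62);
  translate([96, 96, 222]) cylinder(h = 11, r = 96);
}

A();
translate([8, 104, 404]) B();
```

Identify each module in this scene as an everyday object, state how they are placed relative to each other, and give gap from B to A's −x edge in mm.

The spool's min-x is at 8; the stool's min-x is 0; gap = 8 mm.

A is a stool. B is a spool. The spool is on top of the stool. The gap from the spool to the stool's −x edge is 8 mm.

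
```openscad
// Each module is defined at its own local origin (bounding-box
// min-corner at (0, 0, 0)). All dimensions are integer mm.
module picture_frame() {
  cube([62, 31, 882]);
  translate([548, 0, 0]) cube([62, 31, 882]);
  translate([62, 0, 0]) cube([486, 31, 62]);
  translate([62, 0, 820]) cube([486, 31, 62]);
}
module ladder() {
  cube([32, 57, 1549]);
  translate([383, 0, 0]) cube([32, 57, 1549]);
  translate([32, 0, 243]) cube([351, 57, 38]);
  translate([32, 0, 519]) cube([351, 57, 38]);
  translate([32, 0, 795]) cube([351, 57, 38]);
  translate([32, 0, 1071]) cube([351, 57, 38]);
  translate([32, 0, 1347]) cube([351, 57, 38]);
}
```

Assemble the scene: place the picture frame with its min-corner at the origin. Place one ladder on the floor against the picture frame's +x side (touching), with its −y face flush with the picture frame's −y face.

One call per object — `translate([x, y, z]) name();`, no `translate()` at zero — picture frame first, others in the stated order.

picture_frame();
translate([610, 0, 0]) ladder();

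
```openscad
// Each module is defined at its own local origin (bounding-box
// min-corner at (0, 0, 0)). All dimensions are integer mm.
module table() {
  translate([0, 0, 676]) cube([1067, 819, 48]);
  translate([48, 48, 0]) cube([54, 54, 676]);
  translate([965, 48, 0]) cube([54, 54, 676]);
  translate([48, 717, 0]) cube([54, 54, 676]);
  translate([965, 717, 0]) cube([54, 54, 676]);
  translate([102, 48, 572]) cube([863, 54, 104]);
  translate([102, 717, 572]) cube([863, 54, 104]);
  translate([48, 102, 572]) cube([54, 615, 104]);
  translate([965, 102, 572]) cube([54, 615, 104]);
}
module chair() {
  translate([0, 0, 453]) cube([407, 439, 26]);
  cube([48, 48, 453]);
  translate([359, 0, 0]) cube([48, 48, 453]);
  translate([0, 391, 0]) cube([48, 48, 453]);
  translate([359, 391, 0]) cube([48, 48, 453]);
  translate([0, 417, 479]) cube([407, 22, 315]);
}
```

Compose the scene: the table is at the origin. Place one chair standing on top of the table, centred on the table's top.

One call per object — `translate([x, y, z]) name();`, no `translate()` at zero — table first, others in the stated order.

table();
translate([330, 190, 724]) chair();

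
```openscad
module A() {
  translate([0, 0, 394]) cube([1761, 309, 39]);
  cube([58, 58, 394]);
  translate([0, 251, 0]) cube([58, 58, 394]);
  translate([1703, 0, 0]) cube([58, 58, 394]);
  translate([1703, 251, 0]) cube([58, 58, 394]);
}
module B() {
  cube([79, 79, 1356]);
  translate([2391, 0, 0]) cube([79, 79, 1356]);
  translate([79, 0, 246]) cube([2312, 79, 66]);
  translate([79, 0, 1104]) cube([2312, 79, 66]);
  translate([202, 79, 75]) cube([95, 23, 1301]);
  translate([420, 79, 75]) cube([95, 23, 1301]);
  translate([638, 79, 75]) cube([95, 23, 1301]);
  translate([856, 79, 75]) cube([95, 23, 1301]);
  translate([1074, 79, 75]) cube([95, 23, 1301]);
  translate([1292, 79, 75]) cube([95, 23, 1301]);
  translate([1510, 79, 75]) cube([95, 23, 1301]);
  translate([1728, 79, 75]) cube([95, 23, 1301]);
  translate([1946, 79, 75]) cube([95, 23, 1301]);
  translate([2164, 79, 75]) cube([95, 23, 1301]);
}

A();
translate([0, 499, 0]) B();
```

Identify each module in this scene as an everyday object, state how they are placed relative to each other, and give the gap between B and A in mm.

A is a bench. B is a fence section. The fence section is on the floor beside the bench on its +y side. The gap between the fence section and the bench is 190 mm.

The fence section's nearest face is 190 mm from the bench's +y face.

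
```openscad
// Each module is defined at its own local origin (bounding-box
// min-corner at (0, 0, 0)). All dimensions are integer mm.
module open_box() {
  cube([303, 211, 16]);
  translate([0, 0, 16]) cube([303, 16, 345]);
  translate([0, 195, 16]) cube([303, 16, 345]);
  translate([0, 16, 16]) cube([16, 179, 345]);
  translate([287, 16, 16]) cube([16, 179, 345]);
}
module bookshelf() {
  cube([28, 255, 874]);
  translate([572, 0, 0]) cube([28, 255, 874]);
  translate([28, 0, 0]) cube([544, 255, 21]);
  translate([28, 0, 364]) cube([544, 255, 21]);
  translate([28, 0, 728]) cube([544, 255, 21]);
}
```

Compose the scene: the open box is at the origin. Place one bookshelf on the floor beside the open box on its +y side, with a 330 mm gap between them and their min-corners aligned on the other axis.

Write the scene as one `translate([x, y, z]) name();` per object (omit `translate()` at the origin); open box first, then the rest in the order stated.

open_box();
translate([0, 541, 0]) bookshelf();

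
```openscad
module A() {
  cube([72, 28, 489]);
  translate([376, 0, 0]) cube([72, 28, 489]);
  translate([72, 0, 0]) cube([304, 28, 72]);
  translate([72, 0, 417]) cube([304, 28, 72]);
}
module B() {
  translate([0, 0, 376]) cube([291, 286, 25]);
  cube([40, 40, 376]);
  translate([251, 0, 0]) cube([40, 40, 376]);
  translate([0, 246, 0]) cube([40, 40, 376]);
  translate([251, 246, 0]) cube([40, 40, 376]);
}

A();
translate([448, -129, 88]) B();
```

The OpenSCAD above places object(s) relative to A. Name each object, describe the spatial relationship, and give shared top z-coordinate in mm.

A is a picture frame. B is a stool. The stool is beside the picture frame with their tops flush at z = 489. The shared top z-coordinate is 489 mm.

Both tops at z = 489 mm.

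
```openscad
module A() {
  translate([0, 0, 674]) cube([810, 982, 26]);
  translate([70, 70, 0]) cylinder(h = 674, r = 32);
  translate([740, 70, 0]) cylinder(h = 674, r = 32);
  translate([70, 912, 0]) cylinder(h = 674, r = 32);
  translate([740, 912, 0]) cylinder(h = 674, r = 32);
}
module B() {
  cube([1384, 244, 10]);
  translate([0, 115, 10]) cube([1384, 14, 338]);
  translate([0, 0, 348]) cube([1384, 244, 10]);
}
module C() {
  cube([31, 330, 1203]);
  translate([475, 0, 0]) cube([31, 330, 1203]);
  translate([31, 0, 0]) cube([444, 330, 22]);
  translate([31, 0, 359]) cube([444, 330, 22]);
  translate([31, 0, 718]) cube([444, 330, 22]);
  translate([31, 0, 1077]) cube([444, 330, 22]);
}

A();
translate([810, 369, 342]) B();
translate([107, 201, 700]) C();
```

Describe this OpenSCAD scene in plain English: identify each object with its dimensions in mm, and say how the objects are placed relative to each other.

A is a table: top 810 mm (x) × 982 mm (y), 26 mm thick, upper face at z = 700 mm, on four round legs of 64 mm diameter, each leg's bounding box inset 38 mm from the nearest pair of top edges, running from z = 0 to the bottom of the top.

B is an I-beam lying along x, 1384 mm long. Overall section height 358 mm. Two flanges 244 mm wide (y) and 10 mm thick, one on the floor and one at the top; a web 14 mm thick runs between them, centred on the flange width.

C is a bookshelf 506 mm wide overall, 330 mm deep and 1203 mm tall. The two sides are 31 mm thick vertical panels. 4 horizontal shelves of 22 mm thickness span between the inner faces of the sides; the lowest shelf sits on the floor and shelves are stacked with a clear vertical gap of 337 mm between each pair.

The I-beam is beside the table with their tops flush at z = 700. The bookshelf is on top of the table.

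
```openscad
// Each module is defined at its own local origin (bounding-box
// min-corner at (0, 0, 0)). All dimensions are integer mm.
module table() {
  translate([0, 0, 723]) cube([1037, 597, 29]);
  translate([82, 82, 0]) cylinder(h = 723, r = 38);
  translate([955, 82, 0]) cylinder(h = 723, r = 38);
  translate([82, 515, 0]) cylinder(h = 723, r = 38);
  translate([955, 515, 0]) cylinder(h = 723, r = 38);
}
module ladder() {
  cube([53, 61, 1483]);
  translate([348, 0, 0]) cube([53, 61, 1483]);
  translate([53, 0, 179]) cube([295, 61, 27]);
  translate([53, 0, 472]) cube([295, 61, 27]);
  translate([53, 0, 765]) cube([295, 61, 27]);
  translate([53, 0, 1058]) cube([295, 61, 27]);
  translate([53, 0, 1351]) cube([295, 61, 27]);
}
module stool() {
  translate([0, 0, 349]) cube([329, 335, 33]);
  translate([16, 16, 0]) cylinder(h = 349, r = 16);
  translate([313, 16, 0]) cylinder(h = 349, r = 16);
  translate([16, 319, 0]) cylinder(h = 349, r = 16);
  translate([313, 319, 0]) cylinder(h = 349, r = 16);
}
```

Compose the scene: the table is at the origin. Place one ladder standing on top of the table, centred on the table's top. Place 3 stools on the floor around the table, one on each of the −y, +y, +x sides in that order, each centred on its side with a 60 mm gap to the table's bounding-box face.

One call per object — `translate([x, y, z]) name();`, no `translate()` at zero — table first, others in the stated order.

table();
translate([318, 268, 752]) ladder();
translate([354, -395, 0]) stool();
translate([354, 657, 0]) stool();
translate([1097, 131, 0]) stool();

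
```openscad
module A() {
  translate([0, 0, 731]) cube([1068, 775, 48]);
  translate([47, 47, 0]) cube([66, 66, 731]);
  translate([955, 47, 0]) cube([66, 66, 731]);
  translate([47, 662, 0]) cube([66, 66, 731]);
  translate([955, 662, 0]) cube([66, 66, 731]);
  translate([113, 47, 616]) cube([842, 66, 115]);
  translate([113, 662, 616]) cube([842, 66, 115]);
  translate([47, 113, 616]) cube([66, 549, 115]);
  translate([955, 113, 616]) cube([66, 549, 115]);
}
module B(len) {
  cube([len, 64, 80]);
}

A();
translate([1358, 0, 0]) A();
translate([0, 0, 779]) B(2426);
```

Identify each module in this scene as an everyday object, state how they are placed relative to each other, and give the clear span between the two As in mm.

A is a table. B is a beam. A beam spans the tops of two tables. The clear span between the two tables is 290 mm.

Second table starts at x = 1358; first ends at x = 1068; clear span = 1358 − 1068 = 290 mm.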